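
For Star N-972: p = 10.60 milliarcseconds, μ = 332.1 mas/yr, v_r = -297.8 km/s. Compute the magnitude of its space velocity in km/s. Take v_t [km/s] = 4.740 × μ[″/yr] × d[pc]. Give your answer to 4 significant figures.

d = 1/p = 1/0.01060″ = 94.34 pc.
μ = 332.1 mas/yr = 0.3321 ″/yr.
v_t = 4.740 μ d = 4.740 × 0.3321 × 94.34 = 148.51 km/s.
v = √(v_r² + v_t²) = √((-297.8)² + 148.51²) = √110740 = 332.78 km/s.

332.8 km/s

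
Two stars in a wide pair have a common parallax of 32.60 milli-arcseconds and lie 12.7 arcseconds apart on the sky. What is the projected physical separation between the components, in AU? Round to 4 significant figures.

389.6 AU

d = 1/p = 1/0.03260″ = 30.675 pc.
At distance d (pc), an angle of θ arcsec spans θ·d AU: s = 12.7 × 30.675 = 389.57 AU.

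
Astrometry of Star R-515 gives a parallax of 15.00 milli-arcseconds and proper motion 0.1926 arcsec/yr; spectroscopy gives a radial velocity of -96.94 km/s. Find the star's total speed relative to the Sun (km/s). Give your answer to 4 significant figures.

d = 1/p = 1/0.01500″ = 66.667 pc.
v_t = 4.740 μ d = 4.740 × 0.1926 × 66.667 = 60.862 km/s.
v = √(v_r² + v_t²) = √((-96.94)² + 60.862²) = √13101.5 = 114.46 km/s.

114.5 km/s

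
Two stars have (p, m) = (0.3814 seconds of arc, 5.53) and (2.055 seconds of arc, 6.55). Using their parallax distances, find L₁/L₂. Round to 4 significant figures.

d₁ = 1/p₁ = 1/0.3814″ = 2.6219 pc; d₂ = 1/p₂ = 1/2.055″ = 0.48662 pc.
M₁ = m₁ − 5 log₁₀ d₁ + 5 = 5.53 − 2.0931 + 5 = 8.4369.
M₂ = 6.55 − (-1.5641) + 5 = 13.1141.
L₁/L₂ = 10^(0.4(M₂ − M₁)) = 10^(0.4 × 4.6772) = 10^1.87088 = 74.281.

L₁/L₂ = 74.28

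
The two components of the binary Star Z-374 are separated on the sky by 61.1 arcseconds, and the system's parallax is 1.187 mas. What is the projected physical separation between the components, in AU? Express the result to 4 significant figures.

51470 AU

d = 1/p = 1/0.001187″ = 842.46 pc.
At distance d (pc), an angle of θ arcsec spans θ·d AU: s = 61.1 × 842.46 = 51474 AU.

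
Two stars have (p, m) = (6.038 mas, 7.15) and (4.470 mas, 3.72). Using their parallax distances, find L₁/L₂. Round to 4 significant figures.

d₁ = 1/p₁ = 1/0.006038″ = 165.62 pc; d₂ = 1/p₂ = 1/0.004470″ = 223.71 pc.
M₁ = m₁ − 5 log₁₀ d₁ + 5 = 7.15 − 11.0956 + 5 = 1.0544.
M₂ = 3.72 − 11.7484 + 5 = -3.0284.
L₁/L₂ = 10^(0.4(M₂ − M₁)) = 10^(0.4 × (-4.0828)) = 10^(-1.63312) = 0.023274.

L₁/L₂ = 0.02327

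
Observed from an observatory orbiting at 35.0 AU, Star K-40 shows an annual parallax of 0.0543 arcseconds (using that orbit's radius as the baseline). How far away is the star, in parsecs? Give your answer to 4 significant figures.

644.6 pc

With baseline B (in AU) and parallax p (in arcsec), d = B/p parsecs.
d = 35.0 / 0.0543 = 644.57 pc.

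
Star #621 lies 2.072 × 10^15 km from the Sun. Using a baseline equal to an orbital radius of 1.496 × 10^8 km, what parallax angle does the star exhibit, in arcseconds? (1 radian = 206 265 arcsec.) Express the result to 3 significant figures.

θ ≈ B/d = (1.496 × 10^8) / (2.072 × 10^15) = 7.2201 × 10^-8 rad.
In arcseconds: 7.2201 × 10^-8 × 206265 = 0.014893″.

0.0149 arcsec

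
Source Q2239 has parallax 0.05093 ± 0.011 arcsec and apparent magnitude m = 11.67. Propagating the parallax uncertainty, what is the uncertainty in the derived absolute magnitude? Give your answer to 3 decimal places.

σ_M = 0.469 mag

M = m − 5 log₁₀ d + 5 = m + 5 log₁₀ p + 5, so ∂M/∂p = 5/(p ln 10).
σ_M = (5/ln 10) · (σ_p/p) = 2.1715 × 0.011/0.05093 = 2.1715 × 0.21598 = 0.469.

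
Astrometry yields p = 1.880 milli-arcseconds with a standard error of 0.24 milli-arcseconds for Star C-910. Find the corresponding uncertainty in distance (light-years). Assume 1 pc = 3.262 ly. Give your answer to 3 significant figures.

d = 1/p, so σ_d = σ_p / p².
σ_d = 0.000240 / (0.001880)² = 0.000240 / 0.0000035344 = 67.904 pc = 67.904 × 3.262 ly = 221.5 ly.

222 ly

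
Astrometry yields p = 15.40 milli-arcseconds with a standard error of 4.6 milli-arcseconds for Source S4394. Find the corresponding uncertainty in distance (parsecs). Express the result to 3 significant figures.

d = 1/p, so σ_d = σ_p / p².
σ_d = 0.00460 / (0.01540)² = 0.00460 / 0.00023716 = 19.396 pc.

19.4 pc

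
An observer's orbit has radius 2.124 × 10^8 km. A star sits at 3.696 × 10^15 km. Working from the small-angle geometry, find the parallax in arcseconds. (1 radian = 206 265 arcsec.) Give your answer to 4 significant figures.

0.01185 arcsec

θ ≈ B/d = (2.124 × 10^8) / (3.696 × 10^15) = 5.7468 × 10^-8 rad.
In arcseconds: 5.7468 × 10^-8 × 206265 = 0.011854″.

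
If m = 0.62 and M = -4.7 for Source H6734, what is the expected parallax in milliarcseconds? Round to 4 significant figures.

m − M = 0.62 − (-4.7) = 5.32.
d = 10^((m−M)/5 + 1) = 10^2.064 = 115.88 pc.
p = 1/d = 1/115.88 = 0.0086296 arcsec = 8.6296 mas.

8.630 mas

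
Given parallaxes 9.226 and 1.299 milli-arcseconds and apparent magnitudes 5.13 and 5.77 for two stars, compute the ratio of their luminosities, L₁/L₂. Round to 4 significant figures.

d₁ = 1/p₁ = 1/0.009226″ = 108.39 pc; d₂ = 1/p₂ = 1/0.001299″ = 769.82 pc.
M₁ = m₁ − 5 log₁₀ d₁ + 5 = 5.13 − 10.1749 + 5 = -0.0449.
M₂ = 5.77 − 14.4319 + 5 = -3.6619.
L₁/L₂ = 10^(0.4(M₂ − M₁)) = 10^(0.4 × (-3.6170)) = 10^(-1.44680) = 0.035744.

L₁/L₂ = 0.03574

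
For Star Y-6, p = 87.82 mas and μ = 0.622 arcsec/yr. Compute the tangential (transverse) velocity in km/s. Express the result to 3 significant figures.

d = 1/p = 1/0.08782″ = 11.387 pc.
v_t = 4.74 × μ × d = 4.74 × 0.622 × 11.387 = 33.572 km/s.

33.6 km/s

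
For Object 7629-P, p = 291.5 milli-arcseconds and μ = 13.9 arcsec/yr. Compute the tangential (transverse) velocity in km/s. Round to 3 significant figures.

226 km/s

d = 1/p = 1/0.2915″ = 3.4305 pc.
v_t = 4.74 × μ × d = 4.74 × 13.9 × 3.4305 = 226.02 km/s.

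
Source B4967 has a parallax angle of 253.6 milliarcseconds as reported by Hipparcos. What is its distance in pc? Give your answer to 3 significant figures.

3.94 pc

p = 253.6 milliarcseconds = 0.2536 arcsec.
d = 1/p = 1/0.2536 = 3.9432 pc.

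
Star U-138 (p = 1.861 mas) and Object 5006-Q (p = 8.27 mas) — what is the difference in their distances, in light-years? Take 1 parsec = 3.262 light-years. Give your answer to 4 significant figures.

d_A = 1/0.001861″ = 537.35 pc; d_B = 1/0.008270″ = 120.92 pc.
|d_B − d_A| = |120.92 − 537.35| = 416.43 pc = 416.43 × 3.262 ly = 1358.4 ly.

1358 ly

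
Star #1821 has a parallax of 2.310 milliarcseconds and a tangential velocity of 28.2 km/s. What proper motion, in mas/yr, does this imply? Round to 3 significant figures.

13.7 mas/yr

d = 1/p = 1/0.002310″ = 432.9 pc.
μ = v_t / (4.74 d) = 28.2 / (4.74 × 432.9) = 28.2 / 2051.9 = 0.013743 ″/yr = 13.743 mas/yr.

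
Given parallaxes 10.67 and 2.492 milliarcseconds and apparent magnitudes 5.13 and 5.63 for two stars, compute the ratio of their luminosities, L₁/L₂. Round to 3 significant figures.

d₁ = 1/p₁ = 1/0.01067″ = 93.721 pc; d₂ = 1/p₂ = 1/0.002492″ = 401.28 pc.
M₁ = m₁ − 5 log₁₀ d₁ + 5 = 5.13 − 9.8592 + 5 = 0.2708.
M₂ = 5.63 − 13.0172 + 5 = -2.3872.
L₁/L₂ = 10^(0.4(M₂ − M₁)) = 10^(0.4 × (-2.6580)) = 10^(-1.06320) = 0.086457.

L₁/L₂ = 0.0865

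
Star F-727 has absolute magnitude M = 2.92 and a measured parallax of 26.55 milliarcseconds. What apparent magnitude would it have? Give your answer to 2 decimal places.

d = 1/p = 1/0.02655″ = 37.665 pc.
m − M = 5 log₁₀ d − 5 = 5 log₁₀(37.665) − 5 = 7.8797 − 5 = 2.8797.
m = M + (m − M) = 2.92 + 2.8797 = 5.80.

m = 5.80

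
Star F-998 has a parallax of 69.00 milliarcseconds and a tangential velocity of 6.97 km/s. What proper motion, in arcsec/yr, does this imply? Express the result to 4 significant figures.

d = 1/p = 1/0.06900″ = 14.493 pc.
μ = v_t / (4.74 d) = 6.97 / (4.74 × 14.493) = 6.97 / 68.697 = 0.10146 ″/yr.

0.1015 arcsec/yr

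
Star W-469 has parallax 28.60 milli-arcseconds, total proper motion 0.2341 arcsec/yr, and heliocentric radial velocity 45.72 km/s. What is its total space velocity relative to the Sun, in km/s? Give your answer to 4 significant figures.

59.96 km/s

d = 1/p = 1/0.02860″ = 34.965 pc.
v_t = 4.740 μ d = 4.740 × 0.2341 × 34.965 = 38.798 km/s.
v = √(v_r² + v_t²) = √(45.72² + 38.798²) = √3595.6 = 59.963 km/s.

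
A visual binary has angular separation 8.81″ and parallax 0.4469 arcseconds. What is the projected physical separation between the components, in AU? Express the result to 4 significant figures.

19.71 AU

d = 1/p = 1/0.4469″ = 2.2376 pc.
At distance d (pc), an angle of θ arcsec spans θ·d AU: s = 8.81 × 2.2376 = 19.713 AU.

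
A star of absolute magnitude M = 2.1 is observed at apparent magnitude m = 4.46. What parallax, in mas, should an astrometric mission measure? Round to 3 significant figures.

m − M = 4.46 − 2.1 = 2.36.
d = 10^((m−M)/5 + 1) = 10^1.472 = 29.648 pc.
p = 1/d = 1/29.648 = 0.033729 arcsec = 33.729 mas.

33.7 mas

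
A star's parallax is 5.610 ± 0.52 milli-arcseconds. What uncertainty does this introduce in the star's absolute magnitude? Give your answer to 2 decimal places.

σ_M = 0.20 mag

M = m − 5 log₁₀ d + 5 = m + 5 log₁₀ p + 5, so ∂M/∂p = 5/(p ln 10).
σ_M = (5/ln 10) · (σ_p/p) = 2.1715 × 0.52/5.610 = 2.1715 × 0.092692 = 0.20128.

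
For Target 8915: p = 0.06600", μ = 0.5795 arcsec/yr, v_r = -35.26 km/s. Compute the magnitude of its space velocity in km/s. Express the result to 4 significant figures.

54.55 km/s

d = 1/p = 1/0.06600″ = 15.152 pc.
v_t = 4.740 μ d = 4.740 × 0.5795 × 15.152 = 41.62 km/s.
v = √(v_r² + v_t²) = √((-35.26)² + 41.62²) = √2975.49 = 54.548 km/s.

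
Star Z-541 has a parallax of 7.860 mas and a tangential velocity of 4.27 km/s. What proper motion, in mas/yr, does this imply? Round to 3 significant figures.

d = 1/p = 1/0.007860″ = 127.23 pc.
μ = v_t / (4.74 d) = 4.27 / (4.74 × 127.23) = 4.27 / 603.07 = 0.0070804 ″/yr = 7.0804 mas/yr.

7.08 mas/yr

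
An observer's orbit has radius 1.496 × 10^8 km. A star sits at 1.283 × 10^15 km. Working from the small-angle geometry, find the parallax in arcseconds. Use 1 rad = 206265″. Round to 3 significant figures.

0.0241 arcsec

θ ≈ B/d = (1.496 × 10^8) / (1.283 × 10^15) = 1.1660 × 10^-7 rad.
In arcseconds: 1.1660 × 10^-7 × 206265 = 0.02405″.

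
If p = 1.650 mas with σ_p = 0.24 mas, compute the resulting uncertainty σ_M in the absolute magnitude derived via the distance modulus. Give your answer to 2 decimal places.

M = m − 5 log₁₀ d + 5 = m + 5 log₁₀ p + 5, so ∂M/∂p = 5/(p ln 10).
σ_M = (5/ln 10) · (σ_p/p) = 2.1715 × 0.24/1.650 = 2.1715 × 0.14545 = 0.31584.

σ_M = 0.32 mag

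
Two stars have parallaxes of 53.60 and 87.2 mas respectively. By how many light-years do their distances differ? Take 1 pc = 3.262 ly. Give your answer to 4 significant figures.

d_A = 1/0.05360″ = 18.657 pc; d_B = 1/0.08720″ = 11.468 pc.
|d_B − d_A| = |11.468 − 18.657| = 7.189 pc = 7.189 × 3.262 ly = 23.451 ly.

23.45 ly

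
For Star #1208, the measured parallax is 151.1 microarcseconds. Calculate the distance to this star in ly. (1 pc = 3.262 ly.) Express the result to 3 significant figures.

21600 ly

p = 151.1 microarcseconds = 0.0001511 arcsec.
d = 1/p = 1/0.0001511 = 6618.1 pc.
In light-years: 6618.1 × 3.262 = 21588 ly.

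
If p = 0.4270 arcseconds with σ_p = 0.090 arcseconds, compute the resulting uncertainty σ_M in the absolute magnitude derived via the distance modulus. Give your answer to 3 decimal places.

M = m − 5 log₁₀ d + 5 = m + 5 log₁₀ p + 5, so ∂M/∂p = 5/(p ln 10).
σ_M = (5/ln 10) · (σ_p/p) = 2.1715 × 0.090/0.4270 = 2.1715 × 0.21077 = 0.45769.

σ_M = 0.458 mag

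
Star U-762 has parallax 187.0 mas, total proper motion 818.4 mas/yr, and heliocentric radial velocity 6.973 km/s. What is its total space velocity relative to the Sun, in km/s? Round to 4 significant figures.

d = 1/p = 1/0.1870″ = 5.3476 pc.
μ = 818.4 mas/yr = 0.8184 ″/yr.
v_t = 4.740 μ d = 4.740 × 0.8184 × 5.3476 = 20.744 km/s.
v = √(v_r² + v_t²) = √(6.973² + 20.744²) = √478.936 = 21.885 km/s.

21.89 km/s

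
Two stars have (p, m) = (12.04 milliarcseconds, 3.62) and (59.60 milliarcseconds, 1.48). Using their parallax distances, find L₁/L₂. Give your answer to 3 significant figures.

L₁/L₂ = 3.41

d₁ = 1/p₁ = 1/0.01204″ = 83.056 pc; d₂ = 1/p₂ = 1/0.05960″ = 16.779 pc.
M₁ = m₁ − 5 log₁₀ d₁ + 5 = 3.62 − 9.5969 + 5 = -0.9769.
M₂ = 1.48 − 6.1238 + 5 = 0.3562.
L₁/L₂ = 10^(0.4(M₂ − M₁)) = 10^(0.4 × 1.3331) = 10^0.53324 = 3.4138.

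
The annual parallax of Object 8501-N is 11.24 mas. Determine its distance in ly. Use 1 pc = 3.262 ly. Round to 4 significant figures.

290.2 ly

p = 11.24 mas = 0.01124 arcsec.
d = 1/p = 1/0.01124 = 88.968 pc.
In light-years: 88.968 × 3.262 = 290.21 ly.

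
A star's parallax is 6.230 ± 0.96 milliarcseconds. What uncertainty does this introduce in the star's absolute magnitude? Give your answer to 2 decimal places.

M = m − 5 log₁₀ d + 5 = m + 5 log₁₀ p + 5, so ∂M/∂p = 5/(p ln 10).
σ_M = (5/ln 10) · (σ_p/p) = 2.1715 × 0.96/6.230 = 2.1715 × 0.15409 = 0.33461.

σ_M = 0.33 mag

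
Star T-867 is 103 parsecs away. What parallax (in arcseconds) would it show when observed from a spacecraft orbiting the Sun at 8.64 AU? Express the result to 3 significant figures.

p (arcsec) = B (AU) / d (pc).
p = 8.64 / 103 = 0.083883 arcsec.

0.0839 arcsec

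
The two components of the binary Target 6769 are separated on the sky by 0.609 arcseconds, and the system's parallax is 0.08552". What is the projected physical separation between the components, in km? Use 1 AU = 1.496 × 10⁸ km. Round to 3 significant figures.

d = 1/p = 1/0.08552″ = 11.693 pc.
At distance d (pc), an angle of θ arcsec spans θ·d AU: s = 0.609 × 11.693 = 7.121 AU.
= 7.121 × 1.496 × 10⁸ km = 1.0653 × 10^9 km.

1.07 × 10^9 km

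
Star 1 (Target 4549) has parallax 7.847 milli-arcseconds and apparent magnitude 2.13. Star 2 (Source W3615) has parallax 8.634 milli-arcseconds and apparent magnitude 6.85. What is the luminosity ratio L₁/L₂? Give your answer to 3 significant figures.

L₁/L₂ = 93.5

d₁ = 1/p₁ = 1/0.007847″ = 127.44 pc; d₂ = 1/p₂ = 1/0.008634″ = 115.82 pc.
M₁ = m₁ − 5 log₁₀ d₁ + 5 = 2.13 − 10.5265 + 5 = -3.3965.
M₂ = 6.85 − 10.3189 + 5 = 1.5311.
L₁/L₂ = 10^(0.4(M₂ − M₁)) = 10^(0.4 × 4.9276) = 10^1.97104 = 93.549.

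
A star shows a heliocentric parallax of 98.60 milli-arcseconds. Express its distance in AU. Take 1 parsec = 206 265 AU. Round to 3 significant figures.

p = 98.60 milli-arcseconds = 0.09860 arcsec.
d = 1/p = 1/0.09860 = 10.142 pc.
In AU: 10.142 × 206265 = 2.0919 × 10^6 AU.

2.09 × 10^6 AU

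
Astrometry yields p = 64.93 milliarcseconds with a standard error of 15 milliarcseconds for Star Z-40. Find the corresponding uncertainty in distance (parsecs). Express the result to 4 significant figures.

3.558 pc

d = 1/p, so σ_d = σ_p / p².
σ_d = 0.0150 / (0.06493)² = 0.0150 / 0.0042159 = 3.558 pc.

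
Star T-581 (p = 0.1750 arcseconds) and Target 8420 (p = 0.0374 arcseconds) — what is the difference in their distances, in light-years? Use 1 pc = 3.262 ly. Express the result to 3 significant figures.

68.6 ly

d_A = 1/0.1750″ = 5.7143 pc; d_B = 1/0.03740″ = 26.738 pc.
|d_B − d_A| = |26.738 − 5.7143| = 21.024 pc = 21.024 × 3.262 ly = 68.58 ly.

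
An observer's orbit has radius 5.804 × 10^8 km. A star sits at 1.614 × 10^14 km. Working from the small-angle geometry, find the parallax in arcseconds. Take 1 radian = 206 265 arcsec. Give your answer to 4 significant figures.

θ ≈ B/d = (5.804 × 10^8) / (1.614 × 10^14) = 3.5960 × 10^-6 rad.
In arcseconds: 3.5960 × 10^-6 × 206265 = 0.74173″.

0.7417 arcsec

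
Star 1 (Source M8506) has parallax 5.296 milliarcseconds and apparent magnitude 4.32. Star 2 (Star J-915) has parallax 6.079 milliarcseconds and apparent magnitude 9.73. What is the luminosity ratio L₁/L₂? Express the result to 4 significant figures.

L₁/L₂ = 192.2

d₁ = 1/p₁ = 1/0.005296″ = 188.82 pc; d₂ = 1/p₂ = 1/0.006079″ = 164.5 pc.
M₁ = m₁ − 5 log₁₀ d₁ + 5 = 4.32 − 11.3802 + 5 = -2.0602.
M₂ = 9.73 − 11.0808 + 5 = 3.6492.
L₁/L₂ = 10^(0.4(M₂ − M₁)) = 10^(0.4 × 5.7094) = 10^2.28376 = 192.2.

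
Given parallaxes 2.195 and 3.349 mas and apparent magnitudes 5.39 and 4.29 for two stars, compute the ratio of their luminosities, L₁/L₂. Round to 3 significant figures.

d₁ = 1/p₁ = 1/0.002195″ = 455.58 pc; d₂ = 1/p₂ = 1/0.003349″ = 298.6 pc.
M₁ = m₁ − 5 log₁₀ d₁ + 5 = 5.39 − 13.2928 + 5 = -2.9028.
M₂ = 4.29 − 12.3754 + 5 = -3.0854.
L₁/L₂ = 10^(0.4(M₂ − M₁)) = 10^(0.4 × (-0.1826)) = 10^(-0.07304) = 0.8452.

L₁/L₂ = 0.845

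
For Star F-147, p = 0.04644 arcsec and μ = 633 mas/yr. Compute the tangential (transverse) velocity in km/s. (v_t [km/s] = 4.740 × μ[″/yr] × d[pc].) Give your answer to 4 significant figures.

64.61 km/s

d = 1/p = 1/0.04644″ = 21.533 pc.
μ = 633 mas/yr = 0.633 ″/yr.
v_t = 4.74 × μ × d = 4.74 × 0.633 × 21.533 = 64.608 km/s.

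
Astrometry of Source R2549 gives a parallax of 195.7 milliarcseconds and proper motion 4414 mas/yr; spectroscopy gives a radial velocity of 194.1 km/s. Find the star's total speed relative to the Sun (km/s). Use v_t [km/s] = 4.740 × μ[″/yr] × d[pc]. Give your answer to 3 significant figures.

222 km/s

d = 1/p = 1/0.1957″ = 5.1099 pc.
μ = 4414 mas/yr = 4.414 ″/yr.
v_t = 4.740 μ d = 4.740 × 4.414 × 5.1099 = 106.91 km/s.
v = √(v_r² + v_t²) = √(194.1² + 106.91²) = √49104.6 = 221.6 km/s.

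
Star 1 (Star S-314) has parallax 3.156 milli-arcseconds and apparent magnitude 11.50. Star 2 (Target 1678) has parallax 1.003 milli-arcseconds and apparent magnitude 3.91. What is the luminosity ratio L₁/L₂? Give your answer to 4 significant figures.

L₁/L₂ = 9.297 × 10^-5

d₁ = 1/p₁ = 1/0.003156″ = 316.86 pc; d₂ = 1/p₂ = 1/0.001003″ = 997.01 pc.
M₁ = m₁ − 5 log₁₀ d₁ + 5 = 11.50 − 12.5043 + 5 = 3.9957.
M₂ = 3.91 − 14.9935 + 5 = -6.0835.
L₁/L₂ = 10^(0.4(M₂ − M₁)) = 10^(0.4 × (-10.0792)) = 10^(-4.03168) = 0.000092965.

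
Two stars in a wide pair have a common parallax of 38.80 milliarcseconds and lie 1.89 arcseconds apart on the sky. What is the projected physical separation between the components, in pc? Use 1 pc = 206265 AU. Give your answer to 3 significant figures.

0.000236 pc

d = 1/p = 1/0.03880″ = 25.773 pc.
At distance d (pc), an angle of θ arcsec spans θ·d AU: s = 1.89 × 25.773 = 48.711 AU.
= 48.711 / 206265 = 0.00023616 pc.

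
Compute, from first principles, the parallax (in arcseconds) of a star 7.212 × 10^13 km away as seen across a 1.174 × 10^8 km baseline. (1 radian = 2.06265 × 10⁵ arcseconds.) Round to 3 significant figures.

θ ≈ B/d = (1.174 × 10^8) / (7.212 × 10^13) = 1.6278 × 10^-6 rad.
In arcseconds: 1.6278 × 10^-6 × 206265 = 0.33576″.

0.336 arcsec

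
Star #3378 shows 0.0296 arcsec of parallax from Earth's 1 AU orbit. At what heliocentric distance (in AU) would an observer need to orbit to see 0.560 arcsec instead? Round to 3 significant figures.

Parallax scales linearly with baseline: p ∝ B, so B = p_target / p_Earth × 1 AU.
B = 0.560 / 0.0296 = 18.919 AU.

18.9 AU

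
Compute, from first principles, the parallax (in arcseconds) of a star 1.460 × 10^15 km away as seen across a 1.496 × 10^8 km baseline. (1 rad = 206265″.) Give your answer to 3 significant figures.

0.0211 arcsec

θ ≈ B/d = (1.496 × 10^8) / (1.460 × 10^15) = 1.0247 × 10^-7 rad.
In arcseconds: 1.0247 × 10^-7 × 206265 = 0.021136″.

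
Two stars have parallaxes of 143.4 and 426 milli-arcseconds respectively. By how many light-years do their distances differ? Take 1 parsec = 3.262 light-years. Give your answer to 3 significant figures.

15.1 ly

d_A = 1/0.1434″ = 6.9735 pc; d_B = 1/0.4260″ = 2.3474 pc.
|d_B − d_A| = |2.3474 − 6.9735| = 4.6261 pc = 4.6261 × 3.262 ly = 15.09 ly.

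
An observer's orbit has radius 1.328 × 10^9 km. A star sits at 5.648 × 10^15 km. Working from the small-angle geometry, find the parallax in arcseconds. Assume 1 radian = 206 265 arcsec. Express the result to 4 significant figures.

0.04850 arcsec

θ ≈ B/d = (1.328 × 10^9) / (5.648 × 10^15) = 2.3513 × 10^-7 rad.
In arcseconds: 2.3513 × 10^-7 × 206265 = 0.048499″.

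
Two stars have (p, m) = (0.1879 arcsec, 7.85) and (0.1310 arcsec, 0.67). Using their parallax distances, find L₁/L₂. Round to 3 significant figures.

L₁/L₂ = 0.000653

d₁ = 1/p₁ = 1/0.1879″ = 5.322 pc; d₂ = 1/p₂ = 1/0.1310″ = 7.6336 pc.
M₁ = m₁ − 5 log₁₀ d₁ + 5 = 7.85 − 3.6304 + 5 = 9.2196.
M₂ = 0.67 − 4.4136 + 5 = 1.2564.
L₁/L₂ = 10^(0.4(M₂ − M₁)) = 10^(0.4 × (-7.9632)) = 10^(-3.18528) = 0.00065271.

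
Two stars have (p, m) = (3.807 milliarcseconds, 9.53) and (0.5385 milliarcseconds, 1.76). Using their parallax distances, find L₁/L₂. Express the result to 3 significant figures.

d₁ = 1/p₁ = 1/0.003807″ = 262.67 pc; d₂ = 1/p₂ = 1/0.0005385″ = 1857 pc.
M₁ = m₁ − 5 log₁₀ d₁ + 5 = 9.53 − 12.0971 + 5 = 2.4329.
M₂ = 1.76 − 16.3441 + 5 = -9.5841.
L₁/L₂ = 10^(0.4(M₂ − M₁)) = 10^(0.4 × (-12.0170)) = 10^(-4.80680) = 0.000015603.

L₁/L₂ = 1.56 × 10^-5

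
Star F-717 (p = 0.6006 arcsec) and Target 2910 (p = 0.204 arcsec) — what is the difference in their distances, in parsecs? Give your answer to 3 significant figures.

d_A = 1/0.6006″ = 1.665 pc; d_B = 1/0.2040″ = 4.902 pc.
|d_B − d_A| = |4.902 − 1.665| = 3.237 pc.

3.24 pc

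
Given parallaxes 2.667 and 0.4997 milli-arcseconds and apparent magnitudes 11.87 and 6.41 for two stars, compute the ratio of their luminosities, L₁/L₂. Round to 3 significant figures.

d₁ = 1/p₁ = 1/0.002667″ = 374.95 pc; d₂ = 1/p₂ = 1/0.0004997″ = 2001.2 pc.
M₁ = m₁ − 5 log₁₀ d₁ + 5 = 11.87 − 12.8699 + 5 = 4.0001.
M₂ = 6.41 − 16.5065 + 5 = -5.0965.
L₁/L₂ = 10^(0.4(M₂ − M₁)) = 10^(0.4 × (-9.0966)) = 10^(-3.63864) = 0.00022981.

L₁/L₂ = 0.000230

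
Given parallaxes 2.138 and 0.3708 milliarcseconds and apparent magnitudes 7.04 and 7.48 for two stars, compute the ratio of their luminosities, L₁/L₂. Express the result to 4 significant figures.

d₁ = 1/p₁ = 1/0.002138″ = 467.73 pc; d₂ = 1/p₂ = 1/0.0003708″ = 2696.9 pc.
M₁ = m₁ − 5 log₁₀ d₁ + 5 = 7.04 − 13.3500 + 5 = -1.3100.
M₂ = 7.48 − 17.1543 + 5 = -4.6743.
L₁/L₂ = 10^(0.4(M₂ − M₁)) = 10^(0.4 × (-3.3643)) = 10^(-1.34572) = 0.045111.

L₁/L₂ = 0.04511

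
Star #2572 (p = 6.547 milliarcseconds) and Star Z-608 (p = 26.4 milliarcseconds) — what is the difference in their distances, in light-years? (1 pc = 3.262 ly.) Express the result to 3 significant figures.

d_A = 1/0.006547″ = 152.74 pc; d_B = 1/0.02640″ = 37.879 pc.
|d_B − d_A| = |37.879 − 152.74| = 114.86 pc = 114.86 × 3.262 ly = 374.67 ly.

375 ly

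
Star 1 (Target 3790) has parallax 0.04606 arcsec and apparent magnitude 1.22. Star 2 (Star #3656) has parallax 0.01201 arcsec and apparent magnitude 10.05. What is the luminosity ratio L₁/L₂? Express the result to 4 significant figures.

d₁ = 1/p₁ = 1/0.04606″ = 21.711 pc; d₂ = 1/p₂ = 1/0.01201″ = 83.264 pc.
M₁ = m₁ − 5 log₁₀ d₁ + 5 = 1.22 − 6.6834 + 5 = -0.4634.
M₂ = 10.05 − 9.6023 + 5 = 5.4477.
L₁/L₂ = 10^(0.4(M₂ − M₁)) = 10^(0.4 × 5.9111) = 10^2.36444 = 231.44.

L₁/L₂ = 231.4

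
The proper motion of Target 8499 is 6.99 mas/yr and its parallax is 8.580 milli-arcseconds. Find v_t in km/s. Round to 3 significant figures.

d = 1/p = 1/0.008580″ = 116.55 pc.
μ = 6.99 mas/yr = 0.00699 ″/yr.
v_t = 4.74 × μ × d = 4.74 × 0.00699 × 116.55 = 3.8616 km/s.

3.86 km/s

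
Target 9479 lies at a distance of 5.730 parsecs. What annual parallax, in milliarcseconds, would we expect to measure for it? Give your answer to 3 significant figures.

p = 1/d = 1/5.73 = 0.17452 arcsec.
= 0.17452 × 1000 = 174.52 mas.

175 mas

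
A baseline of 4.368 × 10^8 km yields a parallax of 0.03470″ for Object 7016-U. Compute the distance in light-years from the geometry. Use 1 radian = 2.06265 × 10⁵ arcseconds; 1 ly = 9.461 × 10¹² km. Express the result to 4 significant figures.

θ = 0.03470″ = 0.03470/206265 = 1.6823 × 10^-7 rad.
d = B/θ = (4.368 × 10^8) / (1.6823 × 10^-7) = 2.5964 × 10^15 km = (2.5964 × 10^15) / (9.461 × 10^12) ly = 274.43 ly.

274.4 ly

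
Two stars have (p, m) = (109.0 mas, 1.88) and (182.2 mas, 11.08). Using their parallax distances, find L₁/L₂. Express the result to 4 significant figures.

L₁/L₂ = 13370

d₁ = 1/p₁ = 1/0.1090″ = 9.1743 pc; d₂ = 1/p₂ = 1/0.1822″ = 5.4885 pc.
M₁ = m₁ − 5 log₁₀ d₁ + 5 = 1.88 − 4.8129 + 5 = 2.0671.
M₂ = 11.08 − 3.6973 + 5 = 12.3827.
L₁/L₂ = 10^(0.4(M₂ − M₁)) = 10^(0.4 × 10.3156) = 10^4.12624 = 13373.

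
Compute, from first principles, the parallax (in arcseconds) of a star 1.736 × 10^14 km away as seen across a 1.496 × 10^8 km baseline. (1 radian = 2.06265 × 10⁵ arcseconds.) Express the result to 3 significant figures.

θ ≈ B/d = (1.496 × 10^8) / (1.736 × 10^14) = 8.6175 × 10^-7 rad.
In arcseconds: 8.6175 × 10^-7 × 206265 = 0.17775″.

0.178 arcsec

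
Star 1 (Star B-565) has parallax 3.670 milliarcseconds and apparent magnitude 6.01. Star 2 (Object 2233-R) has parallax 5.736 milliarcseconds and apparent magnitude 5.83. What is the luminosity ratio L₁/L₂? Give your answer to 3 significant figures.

d₁ = 1/p₁ = 1/0.003670″ = 272.48 pc; d₂ = 1/p₂ = 1/0.005736″ = 174.34 pc.
M₁ = m₁ − 5 log₁₀ d₁ + 5 = 6.01 − 12.1767 + 5 = -1.1667.
M₂ = 5.83 − 11.2070 + 5 = -0.3770.
L₁/L₂ = 10^(0.4(M₂ − M₁)) = 10^(0.4 × 0.7897) = 10^0.31588 = 2.0696.

L₁/L₂ = 2.07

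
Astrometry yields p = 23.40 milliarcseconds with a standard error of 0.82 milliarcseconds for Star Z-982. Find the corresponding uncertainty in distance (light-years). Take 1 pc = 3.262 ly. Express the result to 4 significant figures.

4.885 ly

d = 1/p, so σ_d = σ_p / p².
σ_d = 0.000820 / (0.02340)² = 0.000820 / 0.00054756 = 1.4976 pc = 1.4976 × 3.262 ly = 4.8852 ly.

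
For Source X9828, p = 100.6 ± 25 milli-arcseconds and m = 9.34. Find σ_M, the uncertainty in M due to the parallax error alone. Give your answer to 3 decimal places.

σ_M = 0.540 mag

M = m − 5 log₁₀ d + 5 = m + 5 log₁₀ p + 5, so ∂M/∂p = 5/(p ln 10).
σ_M = (5/ln 10) · (σ_p/p) = 2.1715 × 25/100.6 = 2.1715 × 0.24851 = 0.53964.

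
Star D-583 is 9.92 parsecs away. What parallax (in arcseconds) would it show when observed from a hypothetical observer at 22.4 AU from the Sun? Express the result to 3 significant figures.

p (arcsec) = B (AU) / d (pc).
p = 22.4 / 9.92 = 2.2581 arcsec.

2.26 arcsec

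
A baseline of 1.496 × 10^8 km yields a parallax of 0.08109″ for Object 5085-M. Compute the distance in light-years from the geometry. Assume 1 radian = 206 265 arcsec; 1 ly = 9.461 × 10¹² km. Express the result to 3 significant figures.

40.2 ly

θ = 0.08109″ = 0.08109/206265 = 3.9314 × 10^-7 rad.
d = B/θ = (1.496 × 10^8) / (3.9314 × 10^-7) = 3.8053 × 10^14 km = (3.8053 × 10^14) / (9.461 × 10^12) ly = 40.221 ly.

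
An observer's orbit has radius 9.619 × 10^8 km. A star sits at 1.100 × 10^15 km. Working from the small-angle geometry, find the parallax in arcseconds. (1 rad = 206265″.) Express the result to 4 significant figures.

0.1804 arcsec

θ ≈ B/d = (9.619 × 10^8) / (1.100 × 10^15) = 8.7445 × 10^-7 rad.
In arcseconds: 8.7445 × 10^-7 × 206265 = 0.18037″.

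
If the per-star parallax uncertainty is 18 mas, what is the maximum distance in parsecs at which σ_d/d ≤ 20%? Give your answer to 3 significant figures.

11.1 pc

σ_d/d = σ_p/p, so the condition is σ_p/p ≤ 0.20, i.e. p ≥ σ_p/0.20.
p_min = 18/0.20 = 90 mas = 0.09 arcsec.
d_max = 1/p_min = 1/0.09 = 11.111 pc.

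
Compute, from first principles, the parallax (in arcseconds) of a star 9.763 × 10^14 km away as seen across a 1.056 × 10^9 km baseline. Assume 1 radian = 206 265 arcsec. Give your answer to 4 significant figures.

0.2231 arcsec

θ ≈ B/d = (1.056 × 10^9) / (9.763 × 10^14) = 1.0816 × 10^-6 rad.
In arcseconds: 1.0816 × 10^-6 × 206265 = 0.2231″.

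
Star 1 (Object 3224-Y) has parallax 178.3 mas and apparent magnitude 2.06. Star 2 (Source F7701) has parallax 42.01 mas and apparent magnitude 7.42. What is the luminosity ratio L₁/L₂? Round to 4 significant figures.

d₁ = 1/p₁ = 1/0.1783″ = 5.6085 pc; d₂ = 1/p₂ = 1/0.04201″ = 23.804 pc.
M₁ = m₁ − 5 log₁₀ d₁ + 5 = 2.06 − 3.7442 + 5 = 3.3158.
M₂ = 7.42 − 6.8832 + 5 = 5.5368.
L₁/L₂ = 10^(0.4(M₂ − M₁)) = 10^(0.4 × 2.2210) = 10^0.88840 = 7.7339.

L₁/L₂ = 7.734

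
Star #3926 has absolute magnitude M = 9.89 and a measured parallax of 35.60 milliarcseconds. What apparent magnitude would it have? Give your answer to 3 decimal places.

d = 1/p = 1/0.03560″ = 28.09 pc.
m − M = 5 log₁₀ d − 5 = 5 log₁₀(28.09) − 5 = 7.2428 − 5 = 2.2428.
m = M + (m − M) = 9.89 + 2.2428 = 12.133.

m = 12.133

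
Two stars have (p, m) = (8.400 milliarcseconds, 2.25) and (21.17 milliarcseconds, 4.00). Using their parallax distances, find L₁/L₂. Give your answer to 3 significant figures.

d₁ = 1/p₁ = 1/0.008400″ = 119.05 pc; d₂ = 1/p₂ = 1/0.02117″ = 47.237 pc.
M₁ = m₁ − 5 log₁₀ d₁ + 5 = 2.25 − 10.3786 + 5 = -3.1286.
M₂ = 4.00 − 8.3714 + 5 = 0.6286.
L₁/L₂ = 10^(0.4(M₂ − M₁)) = 10^(0.4 × 3.7572) = 10^1.50288 = 31.833.

L₁/L₂ = 31.8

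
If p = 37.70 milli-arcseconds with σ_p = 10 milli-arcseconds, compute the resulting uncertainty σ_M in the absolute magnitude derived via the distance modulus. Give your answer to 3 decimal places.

σ_M = 0.576 mag

M = m − 5 log₁₀ d + 5 = m + 5 log₁₀ p + 5, so ∂M/∂p = 5/(p ln 10).
σ_M = (5/ln 10) · (σ_p/p) = 2.1715 × 10/37.70 = 2.1715 × 0.26525 = 0.57599.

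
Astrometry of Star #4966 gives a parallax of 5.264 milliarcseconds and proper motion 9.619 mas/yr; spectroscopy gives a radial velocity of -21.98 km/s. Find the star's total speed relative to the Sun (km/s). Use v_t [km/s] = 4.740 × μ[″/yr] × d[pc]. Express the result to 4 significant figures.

23.63 km/s

d = 1/p = 1/0.005264″ = 189.97 pc.
μ = 9.619 mas/yr = 0.009619 ″/yr.
v_t = 4.740 μ d = 4.740 × 0.009619 × 189.97 = 8.6615 km/s.
v = √(v_r² + v_t²) = √((-21.98)² + 8.6615²) = √558.142 = 23.625 km/s.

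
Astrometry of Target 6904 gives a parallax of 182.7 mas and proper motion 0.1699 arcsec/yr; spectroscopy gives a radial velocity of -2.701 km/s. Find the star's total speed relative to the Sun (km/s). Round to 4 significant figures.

d = 1/p = 1/0.1827″ = 5.4735 pc.
v_t = 4.740 μ d = 4.740 × 0.1699 × 5.4735 = 4.408 km/s.
v = √(v_r² + v_t²) = √((-2.701)² + 4.408²) = √26.7259 = 5.1697 km/s.

5.170 km/s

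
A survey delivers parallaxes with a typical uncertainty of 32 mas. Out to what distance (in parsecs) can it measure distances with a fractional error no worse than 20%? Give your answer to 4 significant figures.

σ_d/d = σ_p/p, so the condition is σ_p/p ≤ 0.20, i.e. p ≥ σ_p/0.20.
p_min = 32/0.20 = 160 mas = 0.16 arcsec.
d_max = 1/p_min = 1/0.16 = 6.25 pc.

6.250 pc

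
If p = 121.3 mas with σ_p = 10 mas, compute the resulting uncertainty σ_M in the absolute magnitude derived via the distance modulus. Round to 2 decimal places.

M = m − 5 log₁₀ d + 5 = m + 5 log₁₀ p + 5, so ∂M/∂p = 5/(p ln 10).
σ_M = (5/ln 10) · (σ_p/p) = 2.1715 × 10/121.3 = 2.1715 × 0.08244 = 0.17902.

σ_M = 0.18 mag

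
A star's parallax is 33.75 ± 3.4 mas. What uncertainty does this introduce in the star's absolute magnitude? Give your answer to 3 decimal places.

M = m − 5 log₁₀ d + 5 = m + 5 log₁₀ p + 5, so ∂M/∂p = 5/(p ln 10).
σ_M = (5/ln 10) · (σ_p/p) = 2.1715 × 3.4/33.75 = 2.1715 × 0.10074 = 0.21876.

σ_M = 0.219 mag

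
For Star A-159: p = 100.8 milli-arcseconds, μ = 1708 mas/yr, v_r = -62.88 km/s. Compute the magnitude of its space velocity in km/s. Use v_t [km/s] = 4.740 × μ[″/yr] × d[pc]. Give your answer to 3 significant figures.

102 km/s

d = 1/p = 1/0.1008″ = 9.9206 pc.
μ = 1708 mas/yr = 1.708 ″/yr.
v_t = 4.740 μ d = 4.740 × 1.708 × 9.9206 = 80.316 km/s.
v = √(v_r² + v_t²) = √((-62.88)² + 80.316²) = √10404.6 = 102 km/s.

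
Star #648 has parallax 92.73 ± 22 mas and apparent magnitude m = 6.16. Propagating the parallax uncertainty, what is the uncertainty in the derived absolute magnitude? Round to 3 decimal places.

σ_M = 0.515 mag

M = m − 5 log₁₀ d + 5 = m + 5 log₁₀ p + 5, so ∂M/∂p = 5/(p ln 10).
σ_M = (5/ln 10) · (σ_p/p) = 2.1715 × 22/92.73 = 2.1715 × 0.23725 = 0.51519.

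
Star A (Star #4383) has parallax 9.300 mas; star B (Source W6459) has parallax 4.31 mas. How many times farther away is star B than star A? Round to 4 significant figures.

Since d = 1/p, d_B/d_A = p_A/p_B.
= 9.300 / 4.31 = 2.1578.

2.158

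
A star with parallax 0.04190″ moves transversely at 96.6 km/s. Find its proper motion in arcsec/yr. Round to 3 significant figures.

d = 1/p = 1/0.04190″ = 23.866 pc.
μ = v_t / (4.74 d) = 96.6 / (4.74 × 23.866) = 96.6 / 113.12 = 0.85396 ″/yr.

0.854 arcsec/yr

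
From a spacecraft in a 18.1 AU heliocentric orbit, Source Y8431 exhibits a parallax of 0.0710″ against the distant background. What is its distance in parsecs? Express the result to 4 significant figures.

254.9 pc

With baseline B (in AU) and parallax p (in arcsec), d = B/p parsecs.
d = 18.1 / 0.0710 = 254.93 pc.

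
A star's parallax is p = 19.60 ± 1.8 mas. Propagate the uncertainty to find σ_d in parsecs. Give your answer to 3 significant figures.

4.69 pc

d = 1/p, so σ_d = σ_p / p².
σ_d = 0.00180 / (0.01960)² = 0.00180 / 0.00038416 = 4.6855 pc.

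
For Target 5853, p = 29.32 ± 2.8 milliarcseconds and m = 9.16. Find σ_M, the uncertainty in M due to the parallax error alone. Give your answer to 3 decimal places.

σ_M = 0.207 mag

M = m − 5 log₁₀ d + 5 = m + 5 log₁₀ p + 5, so ∂M/∂p = 5/(p ln 10).
σ_M = (5/ln 10) · (σ_p/p) = 2.1715 × 2.8/29.32 = 2.1715 × 0.095498 = 0.20737.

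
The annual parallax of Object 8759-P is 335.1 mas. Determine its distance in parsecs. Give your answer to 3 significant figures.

p = 335.1 mas = 0.3351 arcsec.
d = 1/p = 1/0.3351 = 2.9842 pc.

2.98 pc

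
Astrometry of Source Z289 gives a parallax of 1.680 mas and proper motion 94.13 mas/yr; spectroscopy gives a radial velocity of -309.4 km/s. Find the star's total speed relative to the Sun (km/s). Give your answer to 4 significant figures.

d = 1/p = 1/0.001680″ = 595.24 pc.
μ = 94.13 mas/yr = 0.09413 ″/yr.
v_t = 4.740 μ d = 4.740 × 0.09413 × 595.24 = 265.58 km/s.
v = √(v_r² + v_t²) = √((-309.4)² + 265.58²) = √166261 = 407.75 km/s.

407.8 km/s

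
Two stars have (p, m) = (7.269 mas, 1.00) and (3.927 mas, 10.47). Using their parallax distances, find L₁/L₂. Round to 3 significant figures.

d₁ = 1/p₁ = 1/0.007269″ = 137.57 pc; d₂ = 1/p₂ = 1/0.003927″ = 254.65 pc.
M₁ = m₁ − 5 log₁₀ d₁ + 5 = 1.00 − 10.6926 + 5 = -4.6926.
M₂ = 10.47 − 12.0297 + 5 = 3.4403.
L₁/L₂ = 10^(0.4(M₂ − M₁)) = 10^(0.4 × 8.1329) = 10^3.25316 = 1791.3.

L₁/L₂ = 1790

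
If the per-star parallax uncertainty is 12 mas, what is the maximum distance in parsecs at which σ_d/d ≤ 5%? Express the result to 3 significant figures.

σ_d/d = σ_p/p, so the condition is σ_p/p ≤ 0.05, i.e. p ≥ σ_p/0.05.
p_min = 12/0.05 = 240 mas = 0.24 arcsec.
d_max = 1/p_min = 1/0.24 = 4.1667 pc.

4.17 pc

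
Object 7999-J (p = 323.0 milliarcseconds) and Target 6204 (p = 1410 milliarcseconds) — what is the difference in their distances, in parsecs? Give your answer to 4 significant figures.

2.387 pc

d_A = 1/0.3230″ = 3.096 pc; d_B = 1/1.410″ = 0.70922 pc.
|d_B − d_A| = |0.70922 − 3.096| = 2.3868 pc.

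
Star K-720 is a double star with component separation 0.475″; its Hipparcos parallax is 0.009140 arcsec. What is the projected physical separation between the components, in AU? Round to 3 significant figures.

d = 1/p = 1/0.009140″ = 109.41 pc.
At distance d (pc), an angle of θ arcsec spans θ·d AU: s = 0.475 × 109.41 = 51.97 AU.

52.0 AU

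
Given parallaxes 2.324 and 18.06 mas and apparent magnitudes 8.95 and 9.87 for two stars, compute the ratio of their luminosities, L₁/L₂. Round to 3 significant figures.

d₁ = 1/p₁ = 1/0.002324″ = 430.29 pc; d₂ = 1/p₂ = 1/0.01806″ = 55.371 pc.
M₁ = m₁ − 5 log₁₀ d₁ + 5 = 8.95 − 13.1688 + 5 = 0.7812.
M₂ = 9.87 − 8.7164 + 5 = 6.1536.
L₁/L₂ = 10^(0.4(M₂ − M₁)) = 10^(0.4 × 5.3724) = 10^2.14896 = 140.92.

L₁/L₂ = 141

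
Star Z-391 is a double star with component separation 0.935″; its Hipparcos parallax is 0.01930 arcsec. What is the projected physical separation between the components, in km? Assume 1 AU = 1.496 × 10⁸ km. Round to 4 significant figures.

d = 1/p = 1/0.01930″ = 51.813 pc.
At distance d (pc), an angle of θ arcsec spans θ·d AU: s = 0.935 × 51.813 = 48.445 AU.
= 48.445 × 1.496 × 10⁸ km = 7.2474 × 10^9 km.

7.247 × 10^9 km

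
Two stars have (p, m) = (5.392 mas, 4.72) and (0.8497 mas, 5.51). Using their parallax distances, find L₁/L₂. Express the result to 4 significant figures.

d₁ = 1/p₁ = 1/0.005392″ = 185.46 pc; d₂ = 1/p₂ = 1/0.0008497″ = 1176.9 pc.
M₁ = m₁ − 5 log₁₀ d₁ + 5 = 4.72 − 11.3413 + 5 = -1.6213.
M₂ = 5.51 − 15.3537 + 5 = -4.8437.
L₁/L₂ = 10^(0.4(M₂ − M₁)) = 10^(0.4 × (-3.2224)) = 10^(-1.28896) = 0.051409.

L₁/L₂ = 0.05141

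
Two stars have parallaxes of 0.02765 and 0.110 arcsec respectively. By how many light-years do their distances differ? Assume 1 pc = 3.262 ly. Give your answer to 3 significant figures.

d_A = 1/0.02765″ = 36.166 pc; d_B = 1/0.1100″ = 9.0909 pc.
|d_B − d_A| = |9.0909 − 36.166| = 27.075 pc = 27.075 × 3.262 ly = 88.319 ly.

88.3 ly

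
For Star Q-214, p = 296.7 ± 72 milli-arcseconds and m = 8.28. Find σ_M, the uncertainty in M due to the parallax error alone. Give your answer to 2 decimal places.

σ_M = 0.53 mag

M = m − 5 log₁₀ d + 5 = m + 5 log₁₀ p + 5, so ∂M/∂p = 5/(p ln 10).
σ_M = (5/ln 10) · (σ_p/p) = 2.1715 × 72/296.7 = 2.1715 × 0.24267 = 0.52696.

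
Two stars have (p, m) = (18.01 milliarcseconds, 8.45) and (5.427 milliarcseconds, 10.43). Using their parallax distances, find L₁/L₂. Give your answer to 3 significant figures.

L₁/L₂ = 0.562

d₁ = 1/p₁ = 1/0.01801″ = 55.525 pc; d₂ = 1/p₂ = 1/0.005427″ = 184.26 pc.
M₁ = m₁ − 5 log₁₀ d₁ + 5 = 8.45 − 8.7224 + 5 = 4.7276.
M₂ = 10.43 − 11.3272 + 5 = 4.1028.
L₁/L₂ = 10^(0.4(M₂ − M₁)) = 10^(0.4 × (-0.6248)) = 10^(-0.24992) = 0.56244.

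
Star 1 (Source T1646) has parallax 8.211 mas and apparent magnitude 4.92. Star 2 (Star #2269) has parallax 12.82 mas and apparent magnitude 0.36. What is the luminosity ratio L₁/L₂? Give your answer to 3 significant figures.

L₁/L₂ = 0.0366

d₁ = 1/p₁ = 1/0.008211″ = 121.79 pc; d₂ = 1/p₂ = 1/0.01282″ = 78.003 pc.
M₁ = m₁ − 5 log₁₀ d₁ + 5 = 4.92 − 10.4281 + 5 = -0.5081.
M₂ = 0.36 − 9.4606 + 5 = -4.1006.
L₁/L₂ = 10^(0.4(M₂ − M₁)) = 10^(0.4 × (-3.5925)) = 10^(-1.43700) = 0.036559.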